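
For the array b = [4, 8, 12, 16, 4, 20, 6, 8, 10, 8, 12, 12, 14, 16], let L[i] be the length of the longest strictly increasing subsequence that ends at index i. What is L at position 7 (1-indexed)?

2

dp[i] = 1 + max{dp[j] : j<i, b[j]<b[i]} (or 1 if no such j):
i:      1  2  3  4  5  6  7  8  9 10 11 12 13 14
b[i]:   4  8 12 16  4 20  6  8 10  8 12 12 14 16
dp:     1  2  3  4  1  5  2  3  4  3  5  5  6  7
At index 7 the value is 2.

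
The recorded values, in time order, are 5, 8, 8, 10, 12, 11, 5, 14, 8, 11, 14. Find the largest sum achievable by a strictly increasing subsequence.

49

Let S[i] be the best sum of a strictly increasing subsequence ending at i:
i:      1  2  3  4  5  6  7  8  9 10 11
a[i]:   5  8  8 10 12 11  5 14  8 11 14
S:      5 13 13 23 35 34  5 49 13 34 49
Maximum is 49 (e.g. 5 + 8 + 10 + 12 + 14).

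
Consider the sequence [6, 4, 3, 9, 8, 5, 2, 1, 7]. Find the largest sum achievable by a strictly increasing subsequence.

Let S[i] be the best sum of a strictly increasing subsequence ending at i:
i:      1  2  3  4  5  6  7  8  9
a[i]:   6  4  3  9  8  5  2  1  7
S:      6  4  3 15 14  9  2  1 16
Maximum is 16 (e.g. 4 + 5 + 7).

16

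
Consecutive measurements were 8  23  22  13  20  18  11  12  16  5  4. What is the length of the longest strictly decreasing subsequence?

7

Let dp[i] be the longest strictly decreasing subsequence ending at i:
i:      1  2  3  4  5  6  7  8  9 10 11
a[i]:   8 23 22 13 20 18 11 12 16  5  4
dp:     1  1  2  3  3  4  5  5  5  6  7
Maximum is 7.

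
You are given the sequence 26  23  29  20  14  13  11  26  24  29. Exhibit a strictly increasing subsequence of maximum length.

23, 26, 29

Patience tails give the LIS length; then backtrack through the dp parents:
26 → extends → [26]
23 → replaces 26 → [23]
29 → extends → [23, 29]
20 → replaces 23 → [20, 29]
14 → replaces 20 → [14, 29]
13 → replaces 14 → [13, 29]
11 → replaces 13 → [11, 29]
26 → replaces 29 → [11, 26]
24 → replaces 26 → [11, 24]
29 → extends → [11, 24, 29]
Length 3; one witness is 23, 26, 29.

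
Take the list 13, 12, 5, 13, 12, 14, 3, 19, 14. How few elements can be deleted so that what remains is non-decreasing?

5

Fewest deletions = n − (longest non-decreasing subsequence).
Patience tails:
13 → extends → [13]
12 → replaces 13 → [12]
5 → replaces 12 → [5]
13 → extends → [5, 13]
12 → replaces 13 → [5, 12]
14 → extends → [5, 12, 14]
3 → replaces 5 → [3, 12, 14]
19 → extends → [3, 12, 14, 19]
14 → replaces 19 → [3, 12, 14, 14]
Longest non-decreasing subsequence has length 4, so deletions = 9 − 4 = 5.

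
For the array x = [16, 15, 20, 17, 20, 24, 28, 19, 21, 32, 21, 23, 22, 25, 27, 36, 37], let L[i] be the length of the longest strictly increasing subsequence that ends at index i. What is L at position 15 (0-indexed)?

dp[i] = 1 + max{dp[j] : j<i, x[j]<x[i]} (or 1 if no such j):
i:      0  1  2  3  4  5  6  7  8  9 10 11 12 13 14 15 16
x[i]:  16 15 20 17 20 24 28 19 21 32 21 23 22 25 27 36 37
dp:     1  1  2  2  3  4  5  3  4  6  4  5  5  6  7  8  9
At index 15 the value is 8.

8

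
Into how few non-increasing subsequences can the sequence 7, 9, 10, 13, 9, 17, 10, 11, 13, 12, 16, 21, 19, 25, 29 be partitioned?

The minimum number of non-increasing subsequences covering a sequence equals the length of its longest strictly increasing subsequence.
LIS length is 9 (e.g. 7, 9, 10, 11, 13, 16, 21, 25, 29), so 9 piles are needed.

9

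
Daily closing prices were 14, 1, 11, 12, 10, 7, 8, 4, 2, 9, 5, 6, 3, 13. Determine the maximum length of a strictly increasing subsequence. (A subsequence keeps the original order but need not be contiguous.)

Track the smallest tail for each achievable length (strict):
14 → extends → [14]
1 → replaces 14 → [1]
11 → extends → [1, 11]
12 → extends → [1, 11, 12]
10 → replaces 11 → [1, 10, 12]
7 → replaces 10 → [1, 7, 12]
8 → replaces 12 → [1, 7, 8]
4 → replaces 7 → [1, 4, 8]
2 → replaces 4 → [1, 2, 8]
9 → extends → [1, 2, 8, 9]
5 → replaces 8 → [1, 2, 5, 9]
6 → replaces 9 → [1, 2, 5, 6]
3 → replaces 5 → [1, 2, 3, 6]
13 → extends → [1, 2, 3, 6, 13]
Five tails, so the longest strictly increasing subsequence has length 5 (e.g. 1, 7, 8, 9, 13).

5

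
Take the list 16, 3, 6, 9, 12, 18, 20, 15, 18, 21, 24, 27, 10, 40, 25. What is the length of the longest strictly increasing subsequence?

Let dp[i] be the length of the longest such subsequence ending at index i:
i:      1  2  3  4  5  6  7  8  9 10 11 12 13 14 15
a[i]:  16  3  6  9 12 18 20 15 18 21 24 27 10 40 25
dp:     1  1  2  3  4  5  6  5  6  7  8  9  4 10  9
Maximum dp value is 10.

10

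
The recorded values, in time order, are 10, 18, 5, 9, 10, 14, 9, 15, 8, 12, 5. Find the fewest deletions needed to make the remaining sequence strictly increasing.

Fewest deletions = n − (longest strictly increasing subsequence).
i:      1  2  3  4  5  6  7  8  9 10 11
a[i]:  10 18  5  9 10 14  9 15  8 12  5
dp:     1  2  1  2  3  4  2  5  2  4  1
max dp = 5, so deletions = 11 − 5 = 6.

6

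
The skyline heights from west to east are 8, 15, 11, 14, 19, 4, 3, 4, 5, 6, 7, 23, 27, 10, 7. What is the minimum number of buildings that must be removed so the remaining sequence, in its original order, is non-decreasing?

8

Fewest deletions = n − (longest non-decreasing subsequence).
Patience tails:
8 → extends → [8]
15 → extends → [8, 15]
11 → replaces 15 → [8, 11]
14 → extends → [8, 11, 14]
19 → extends → [8, 11, 14, 19]
4 → replaces 8 → [4, 11, 14, 19]
3 → replaces 4 → [3, 11, 14, 19]
4 → replaces 11 → [3, 4, 14, 19]
5 → replaces 14 → [3, 4, 5, 19]
6 → replaces 19 → [3, 4, 5, 6]
7 → extends → [3, 4, 5, 6, 7]
23 → extends → [3, 4, 5, 6, 7, 23]
27 → extends → [3, 4, 5, 6, 7, 23, 27]
10 → replaces 23 → [3, 4, 5, 6, 7, 10, 27]
7 → replaces 10 → [3, 4, 5, 6, 7, 7, 27]
Longest non-decreasing subsequence has length 7, so deletions = 15 − 7 = 8.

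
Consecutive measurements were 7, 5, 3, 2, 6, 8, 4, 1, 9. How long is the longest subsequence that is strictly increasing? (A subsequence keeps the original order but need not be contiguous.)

Track the smallest tail for each achievable length (strict):
7 → extends → [7]
5 → replaces 7 → [5]
3 → replaces 5 → [3]
2 → replaces 3 → [2]
6 → extends → [2, 6]
8 → extends → [2, 6, 8]
4 → replaces 6 → [2, 4, 8]
1 → replaces 2 → [1, 4, 8]
9 → extends → [1, 4, 8, 9]
Four tails, so the longest strictly increasing subsequence has length 4 (e.g. 5, 6, 8, 9).

4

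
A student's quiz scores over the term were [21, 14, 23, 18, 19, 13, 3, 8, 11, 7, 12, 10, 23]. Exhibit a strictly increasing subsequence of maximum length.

3, 8, 11, 12, 23

Patience tails give the LIS length; then backtrack through the dp parents:
21 → extends → [21]
14 → replaces 21 → [14]
23 → extends → [14, 23]
18 → replaces 23 → [14, 18]
19 → extends → [14, 18, 19]
13 → replaces 14 → [13, 18, 19]
3 → replaces 13 → [3, 18, 19]
8 → replaces 18 → [3, 8, 19]
11 → replaces 19 → [3, 8, 11]
7 → replaces 8 → [3, 7, 11]
12 → extends → [3, 7, 11, 12]
10 → replaces 11 → [3, 7, 10, 12]
23 → extends → [3, 7, 10, 12, 23]
Length 5; one witness is 3, 8, 11, 12, 23.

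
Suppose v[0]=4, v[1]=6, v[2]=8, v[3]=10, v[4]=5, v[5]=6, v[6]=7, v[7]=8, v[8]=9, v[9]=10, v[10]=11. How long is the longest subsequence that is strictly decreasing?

2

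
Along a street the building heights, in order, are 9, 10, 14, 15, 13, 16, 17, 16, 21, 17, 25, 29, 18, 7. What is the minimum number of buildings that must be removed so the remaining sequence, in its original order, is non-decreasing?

Fewest deletions = n − (longest non-decreasing subsequence).
i:      1  2  3  4  5  6  7  8  9 10 11 12 13 14
a[i]:   9 10 14 15 13 16 17 16 21 17 25 29 18  7
dp:     1  2  3  4  3  5  6  6  7  7  8  9  8  1
max dp = 9, so deletions = 14 − 9 = 5.

5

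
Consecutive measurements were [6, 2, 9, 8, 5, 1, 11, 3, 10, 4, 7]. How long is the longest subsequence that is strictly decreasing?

Negate each value so 'decreasing' becomes 'increasing', then run patience tails on the negated sequence:
-6 → extends → [-6]
-2 → extends → [-6, -2]
-9 → replaces -6 → [-9, -2]
-8 → replaces -2 → [-9, -8]
-5 → extends → [-9, -8, -5]
-1 → extends → [-9, -8, -5, -1]
-11 → replaces -9 → [-11, -8, -5, -1]
-3 → replaces -1 → [-11, -8, -5, -3]
-10 → replaces -8 → [-11, -10, -5, -3]
-4 → replaces -3 → [-11, -10, -5, -4]
-7 → replaces -5 → [-11, -10, -7, -4]
Four tails, so the longest strictly decreasing subsequence of the original has length 4.

4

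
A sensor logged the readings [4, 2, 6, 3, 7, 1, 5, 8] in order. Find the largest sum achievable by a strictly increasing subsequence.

Let S[i] be the best sum of a strictly increasing subsequence ending at i:
i:      1  2  3  4  5  6  7  8
a[i]:   4  2  6  3  7  1  5  8
S:      4  2 10  5 17  1 10 25
Maximum is 25 (e.g. 4 + 6 + 7 + 8).

25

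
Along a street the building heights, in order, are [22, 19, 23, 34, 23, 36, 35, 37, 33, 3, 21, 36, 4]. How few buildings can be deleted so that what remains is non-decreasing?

8

Fewest deletions = n − (longest non-decreasing subsequence).
Patience tails:
22 → extends → [22]
19 → replaces 22 → [19]
23 → extends → [19, 23]
34 → extends → [19, 23, 34]
23 → replaces 34 → [19, 23, 23]
36 → extends → [19, 23, 23, 36]
35 → replaces 36 → [19, 23, 23, 35]
37 → extends → [19, 23, 23, 35, 37]
33 → replaces 35 → [19, 23, 23, 33, 37]
3 → replaces 19 → [3, 23, 23, 33, 37]
21 → replaces 23 → [3, 21, 23, 33, 37]
36 → replaces 37 → [3, 21, 23, 33, 36]
4 → replaces 21 → [3, 4, 23, 33, 36]
Longest non-decreasing subsequence has length 5, so deletions = 13 − 5 = 8.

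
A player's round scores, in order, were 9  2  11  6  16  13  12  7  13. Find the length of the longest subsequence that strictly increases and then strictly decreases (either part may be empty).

inc[i] = longest strictly increasing subsequence ending at i; dec[i] = longest strictly decreasing subsequence starting at i:
i:      1  2  3  4  5  6  7  8  9
a[i]:   9  2 11  6 16 13 12  7 13
inc:    1  1  2  2  3  3  3  3  4
dec:    2  1  2  1  4  3  2  1  1
Best peak at i=5 (value 16): inc=3, dec=4, length 3+4−1 = 6.

6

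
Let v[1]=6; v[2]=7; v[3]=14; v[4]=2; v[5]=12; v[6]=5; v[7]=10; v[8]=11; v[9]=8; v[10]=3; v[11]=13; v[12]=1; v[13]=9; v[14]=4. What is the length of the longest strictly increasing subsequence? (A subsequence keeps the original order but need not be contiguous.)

5

Let dp[i] be the length of the longest such subsequence ending at index i:
i:      1  2  3  4  5  6  7  8  9 10 11 12 13 14
v[i]:   6  7 14  2 12  5 10 11  8  3 13  1  9  4
dp:     1  2  3  1  3  2  3  4  3  2  5  1  4  3
Maximum dp value is 5.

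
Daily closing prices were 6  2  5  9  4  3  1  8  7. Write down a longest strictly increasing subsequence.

2, 5, 9

Patience tails give the LIS length; then backtrack through the dp parents:
6 → extends → [6]
2 → replaces 6 → [2]
5 → extends → [2, 5]
9 → extends → [2, 5, 9]
4 → replaces 5 → [2, 4, 9]
3 → replaces 4 → [2, 3, 9]
1 → replaces 2 → [1, 3, 9]
8 → replaces 9 → [1, 3, 8]
7 → replaces 8 → [1, 3, 7]
Length 3; one witness is 2, 5, 9.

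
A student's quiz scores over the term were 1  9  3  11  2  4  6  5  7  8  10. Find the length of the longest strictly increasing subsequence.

Let dp[i] be the length of the longest such subsequence ending at index i:
i:      1  2  3  4  5  6  7  8  9 10 11
a[i]:   1  9  3 11  2  4  6  5  7  8 10
dp:     1  2  2  3  2  3  4  4  5  6  7
Maximum dp value is 7.

7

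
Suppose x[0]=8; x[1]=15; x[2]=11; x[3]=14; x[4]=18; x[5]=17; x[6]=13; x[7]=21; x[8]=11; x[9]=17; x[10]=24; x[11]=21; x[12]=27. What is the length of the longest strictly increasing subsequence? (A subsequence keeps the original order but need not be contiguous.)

Track the smallest tail for each achievable length (strict):
8 → extends → [8]
15 → extends → [8, 15]
11 → replaces 15 → [8, 11]
14 → extends → [8, 11, 14]
18 → extends → [8, 11, 14, 18]
17 → replaces 18 → [8, 11, 14, 17]
13 → replaces 14 → [8, 11, 13, 17]
21 → extends → [8, 11, 13, 17, 21]
11 → already a tail → [8, 11, 13, 17, 21]
17 → already a tail → [8, 11, 13, 17, 21]
24 → extends → [8, 11, 13, 17, 21, 24]
21 → already a tail → [8, 11, 13, 17, 21, 24]
27 → extends → [8, 11, 13, 17, 21, 24, 27]
Seven tails, so the longest strictly increasing subsequence has length 7 (e.g. 8, 11, 14, 18, 21, 24, 27).

7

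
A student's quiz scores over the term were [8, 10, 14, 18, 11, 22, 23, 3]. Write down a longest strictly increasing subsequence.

Patience tails give the LIS length; then backtrack through the dp parents:
8 → extends → [8]
10 → extends → [8, 10]
14 → extends → [8, 10, 14]
18 → extends → [8, 10, 14, 18]
11 → replaces 14 → [8, 10, 11, 18]
22 → extends → [8, 10, 11, 18, 22]
23 → extends → [8, 10, 11, 18, 22, 23]
3 → replaces 8 → [3, 10, 11, 18, 22, 23]
Length 6; one witness is 8, 10, 14, 18, 22, 23.

8, 10, 14, 18, 22, 23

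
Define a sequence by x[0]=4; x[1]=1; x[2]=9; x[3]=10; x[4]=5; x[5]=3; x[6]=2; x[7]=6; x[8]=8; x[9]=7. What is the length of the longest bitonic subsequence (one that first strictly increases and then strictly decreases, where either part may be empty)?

6

inc[i] = longest strictly increasing subsequence ending at i; dec[i] = longest strictly decreasing subsequence starting at i:
i:      0  1  2  3  4  5  6  7  8  9
x[i]:   4  1  9 10  5  3  2  6  8  7
inc:    1  1  2  3  2  2  2  3  4  4
dec:    3  1  4  4  3  2  1  1  2  1
Best peak at i=3 (value 10): inc=3, dec=4, length 3+4−1 = 6.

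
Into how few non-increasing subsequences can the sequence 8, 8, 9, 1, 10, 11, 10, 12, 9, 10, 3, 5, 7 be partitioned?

5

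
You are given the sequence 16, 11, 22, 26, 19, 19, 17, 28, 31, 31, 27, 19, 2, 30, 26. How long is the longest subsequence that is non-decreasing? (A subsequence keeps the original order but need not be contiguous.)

6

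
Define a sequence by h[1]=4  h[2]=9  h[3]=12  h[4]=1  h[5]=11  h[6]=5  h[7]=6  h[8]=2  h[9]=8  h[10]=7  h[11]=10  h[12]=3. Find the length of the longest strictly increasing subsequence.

Track the smallest tail for each achievable length (strict):
4 → extends → [4]
9 → extends → [4, 9]
12 → extends → [4, 9, 12]
1 → replaces 4 → [1, 9, 12]
11 → replaces 12 → [1, 9, 11]
5 → replaces 9 → [1, 5, 11]
6 → replaces 11 → [1, 5, 6]
2 → replaces 5 → [1, 2, 6]
8 → extends → [1, 2, 6, 8]
7 → replaces 8 → [1, 2, 6, 7]
10 → extends → [1, 2, 6, 7, 10]
3 → replaces 6 → [1, 2, 3, 7, 10]
Five tails, so the longest strictly increasing subsequence has length 5 (e.g. 4, 5, 6, 8, 10).

5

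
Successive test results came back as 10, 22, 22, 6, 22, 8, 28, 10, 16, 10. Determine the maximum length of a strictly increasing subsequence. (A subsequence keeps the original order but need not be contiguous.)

4

Track the smallest tail for each achievable length (strict):
10 → extends → [10]
22 → extends → [10, 22]
22 → already a tail → [10, 22]
6 → replaces 10 → [6, 22]
22 → already a tail → [6, 22]
8 → replaces 22 → [6, 8]
28 → extends → [6, 8, 28]
10 → replaces 28 → [6, 8, 10]
16 → extends → [6, 8, 10, 16]
10 → already a tail → [6, 8, 10, 16]
Four tails, so the longest strictly increasing subsequence has length 4 (e.g. 6, 8, 10, 16).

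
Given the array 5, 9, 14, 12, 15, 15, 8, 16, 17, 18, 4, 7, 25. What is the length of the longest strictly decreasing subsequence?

Let dp[i] be the longest strictly decreasing subsequence ending at i:
i:      1  2  3  4  5  6  7  8  9 10 11 12 13
a[i]:   5  9 14 12 15 15  8 16 17 18  4  7 25
dp:     1  1  1  2  1  1  3  1  1  1  4  4  1
Maximum is 4.

4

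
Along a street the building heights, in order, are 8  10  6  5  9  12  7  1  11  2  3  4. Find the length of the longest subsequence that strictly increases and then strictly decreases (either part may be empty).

5

inc[i] = longest strictly increasing subsequence ending at i; dec[i] = longest strictly decreasing subsequence starting at i:
i:      1  2  3  4  5  6  7  8  9 10 11 12
a[i]:   8 10  6  5  9 12  7  1 11  2  3  4
inc:    1  2  1  1  2  3  2  1  3  2  3  4
dec:    4  4  3  2  3  3  2  1  2  1  1  1
Best peak at i=2 (value 10): inc=2, dec=4, length 2+4−1 = 5.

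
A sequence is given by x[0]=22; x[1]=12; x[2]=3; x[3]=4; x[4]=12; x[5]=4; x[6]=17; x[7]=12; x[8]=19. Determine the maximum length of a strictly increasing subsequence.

Let dp[i] be the length of the longest such subsequence ending at index i:
i:      0  1  2  3  4  5  6  7  8
x[i]:  22 12  3  4 12  4 17 12 19
dp:     1  1  1  2  3  2  4  3  5
Maximum dp value is 5.

5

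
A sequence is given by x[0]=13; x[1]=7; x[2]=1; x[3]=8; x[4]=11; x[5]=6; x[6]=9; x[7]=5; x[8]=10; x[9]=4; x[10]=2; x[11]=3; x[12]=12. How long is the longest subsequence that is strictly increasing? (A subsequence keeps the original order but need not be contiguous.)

Track the smallest tail for each achievable length (strict):
13 → extends → [13]
7 → replaces 13 → [7]
1 → replaces 7 → [1]
8 → extends → [1, 8]
11 → extends → [1, 8, 11]
6 → replaces 8 → [1, 6, 11]
9 → replaces 11 → [1, 6, 9]
5 → replaces 6 → [1, 5, 9]
10 → extends → [1, 5, 9, 10]
4 → replaces 5 → [1, 4, 9, 10]
2 → replaces 4 → [1, 2, 9, 10]
3 → replaces 9 → [1, 2, 3, 10]
12 → extends → [1, 2, 3, 10, 12]
Five tails, so the longest strictly increasing subsequence has length 5 (e.g. 7, 8, 9, 10, 12).

5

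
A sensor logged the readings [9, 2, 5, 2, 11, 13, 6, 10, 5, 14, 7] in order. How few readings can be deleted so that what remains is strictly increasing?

6

Fewest deletions = n − (longest strictly increasing subsequence).
i:      1  2  3  4  5  6  7  8  9 10 11
a[i]:   9  2  5  2 11 13  6 10  5 14  7
dp:     1  1  2  1  3  4  3  4  2  5  4
max dp = 5, so deletions = 11 − 5 = 6.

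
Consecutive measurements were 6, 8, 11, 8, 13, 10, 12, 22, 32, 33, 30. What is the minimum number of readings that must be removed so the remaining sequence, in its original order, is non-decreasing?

3

Fewest deletions = n − (longest non-decreasing subsequence).
i:      1  2  3  4  5  6  7  8  9 10 11
a[i]:   6  8 11  8 13 10 12 22 32 33 30
dp:     1  2  3  3  4  4  5  6  7  8  7
max dp = 8, so deletions = 11 − 8 = 3.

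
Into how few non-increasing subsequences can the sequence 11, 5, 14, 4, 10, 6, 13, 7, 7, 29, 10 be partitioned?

4

Place each on the leftmost legal pile:
11 → new pile 1 (tops now [11])
5 → pile 1 (tops now [5])
14 → new pile 2 (tops now [5, 14])
4 → pile 1 (tops now [4, 14])
10 → pile 2 (tops now [4, 10])
6 → pile 2 (tops now [4, 6])
13 → new pile 3 (tops now [4, 6, 13])
7 → pile 3 (tops now [4, 6, 7])
7 → pile 3 (tops now [4, 6, 7])
29 → new pile 4 (tops now [4, 6, 7, 29])
10 → pile 4 (tops now [4, 6, 7, 10])
Four piles.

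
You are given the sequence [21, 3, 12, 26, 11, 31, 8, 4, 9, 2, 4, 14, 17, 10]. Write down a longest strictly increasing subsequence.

3, 8, 9, 14, 17

Patience tails give the LIS length; then backtrack through the dp parents:
21 → extends → [21]
3 → replaces 21 → [3]
12 → extends → [3, 12]
26 → extends → [3, 12, 26]
11 → replaces 12 → [3, 11, 26]
31 → extends → [3, 11, 26, 31]
8 → replaces 11 → [3, 8, 26, 31]
4 → replaces 8 → [3, 4, 26, 31]
9 → replaces 26 → [3, 4, 9, 31]
2 → replaces 3 → [2, 4, 9, 31]
4 → already a tail → [2, 4, 9, 31]
14 → replaces 31 → [2, 4, 9, 14]
17 → extends → [2, 4, 9, 14, 17]
10 → replaces 14 → [2, 4, 9, 10, 17]
Length 5; one witness is 3, 8, 9, 14, 17.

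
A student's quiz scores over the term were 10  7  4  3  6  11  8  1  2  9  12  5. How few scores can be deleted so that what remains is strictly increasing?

Fewest deletions = n − (longest strictly increasing subsequence).
i:      1  2  3  4  5  6  7  8  9 10 11 12
a[i]:  10  7  4  3  6 11  8  1  2  9 12  5
dp:     1  1  1  1  2  3  3  1  2  4  5  3
max dp = 5, so deletions = 12 − 5 = 7.

7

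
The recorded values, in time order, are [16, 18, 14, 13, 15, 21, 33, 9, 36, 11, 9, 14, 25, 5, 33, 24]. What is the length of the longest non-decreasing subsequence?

Let dp[i] be the length of the longest such subsequence ending at index i:
i:      1  2  3  4  5  6  7  8  9 10 11 12 13 14 15 16
a[i]:  16 18 14 13 15 21 33  9 36 11  9 14 25  5 33 24
dp:     1  2  1  1  2  3  4  1  5  2  2  3  4  1  5  4
Maximum dp value is 5.

5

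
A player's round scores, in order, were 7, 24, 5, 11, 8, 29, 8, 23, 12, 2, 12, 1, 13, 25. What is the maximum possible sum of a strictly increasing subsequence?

68

Let S[i] be the best sum of a strictly increasing subsequence ending at i:
i:      1  2  3  4  5  6  7  8  9 10 11 12 13 14
a[i]:   7 24  5 11  8 29  8 23 12  2 12  1 13 25
S:      7 31  5 18 15 60 15 41 30  2 30  1 43 68
Maximum is 68 (e.g. 7 + 11 + 12 + 13 + 25).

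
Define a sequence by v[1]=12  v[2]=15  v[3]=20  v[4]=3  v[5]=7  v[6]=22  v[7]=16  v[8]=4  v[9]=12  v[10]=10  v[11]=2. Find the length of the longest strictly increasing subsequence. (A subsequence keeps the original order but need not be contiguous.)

Track the smallest tail for each achievable length (strict):
12 → extends → [12]
15 → extends → [12, 15]
20 → extends → [12, 15, 20]
3 → replaces 12 → [3, 15, 20]
7 → replaces 15 → [3, 7, 20]
22 → extends → [3, 7, 20, 22]
16 → replaces 20 → [3, 7, 16, 22]
4 → replaces 7 → [3, 4, 16, 22]
12 → replaces 16 → [3, 4, 12, 22]
10 → replaces 12 → [3, 4, 10, 22]
2 → replaces 3 → [2, 4, 10, 22]
Four tails, so the longest strictly increasing subsequence has length 4 (e.g. 12, 15, 20, 22).

4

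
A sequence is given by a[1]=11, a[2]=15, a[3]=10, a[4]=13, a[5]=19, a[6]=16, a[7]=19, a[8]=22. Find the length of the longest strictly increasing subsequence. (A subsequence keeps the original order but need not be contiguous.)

Let dp[i] be the length of the longest such subsequence ending at index i:
i:      1  2  3  4  5  6  7  8
a[i]:  11 15 10 13 19 16 19 22
dp:     1  2  1  2  3  3  4  5
Maximum dp value is 5.

5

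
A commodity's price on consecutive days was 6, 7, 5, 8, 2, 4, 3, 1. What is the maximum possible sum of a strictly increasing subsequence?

21

Let S[i] be the best sum of a strictly increasing subsequence ending at i:
i:      1  2  3  4  5  6  7  8
a[i]:   6  7  5  8  2  4  3  1
S:      6 13  5 21  2  6  5  1
Maximum is 21 (e.g. 6 + 7 + 8).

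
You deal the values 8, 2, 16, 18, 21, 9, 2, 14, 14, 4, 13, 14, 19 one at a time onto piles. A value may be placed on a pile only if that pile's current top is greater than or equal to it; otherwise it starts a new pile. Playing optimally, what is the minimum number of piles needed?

Place each on the leftmost legal pile:
8 → new pile 1 (tops now [8])
2 → pile 1 (tops now [2])
16 → new pile 2 (tops now [2, 16])
18 → new pile 3 (tops now [2, 16, 18])
21 → new pile 4 (tops now [2, 16, 18, 21])
9 → pile 2 (tops now [2, 9, 18, 21])
2 → pile 1 (tops now [2, 9, 18, 21])
14 → pile 3 (tops now [2, 9, 14, 21])
14 → pile 3 (tops now [2, 9, 14, 21])
4 → pile 2 (tops now [2, 4, 14, 21])
13 → pile 3 (tops now [2, 4, 13, 21])
14 → pile 4 (tops now [2, 4, 13, 14])
19 → new pile 5 (tops now [2, 4, 13, 14, 19])
Five piles.

5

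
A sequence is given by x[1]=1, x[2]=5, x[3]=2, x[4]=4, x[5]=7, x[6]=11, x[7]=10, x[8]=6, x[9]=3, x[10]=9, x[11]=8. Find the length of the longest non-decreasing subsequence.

Let dp[i] be the length of the longest such subsequence ending at index i:
i:      1  2  3  4  5  6  7  8  9 10 11
x[i]:   1  5  2  4  7 11 10  6  3  9  8
dp:     1  2  2  3  4  5  5  4  3  5  5
Maximum dp value is 5.

5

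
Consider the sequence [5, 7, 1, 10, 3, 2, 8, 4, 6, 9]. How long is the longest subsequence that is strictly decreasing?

3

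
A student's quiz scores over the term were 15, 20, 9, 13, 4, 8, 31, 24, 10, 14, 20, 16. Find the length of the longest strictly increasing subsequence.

5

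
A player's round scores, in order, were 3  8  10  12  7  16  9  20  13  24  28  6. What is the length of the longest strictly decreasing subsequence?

3

Negate each value so 'decreasing' becomes 'increasing', then run patience tails on the negated sequence:
-3 → extends → [-3]
-8 → replaces -3 → [-8]
-10 → replaces -8 → [-10]
-12 → replaces -10 → [-12]
-7 → extends → [-12, -7]
-16 → replaces -12 → [-16, -7]
-9 → replaces -7 → [-16, -9]
-20 → replaces -16 → [-20, -9]
-13 → replaces -9 → [-20, -13]
-24 → replaces -20 → [-24, -13]
-28 → replaces -24 → [-28, -13]
-6 → extends → [-28, -13, -6]
Three tails, so the longest strictly decreasing subsequence of the original has length 3.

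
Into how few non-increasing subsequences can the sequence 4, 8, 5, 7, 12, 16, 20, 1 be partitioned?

Place each on the leftmost legal pile:
4 → new pile 1 (tops now [4])
8 → new pile 2 (tops now [4, 8])
5 → pile 2 (tops now [4, 5])
7 → new pile 3 (tops now [4, 5, 7])
12 → new pile 4 (tops now [4, 5, 7, 12])
16 → new pile 5 (tops now [4, 5, 7, 12, 16])
20 → new pile 6 (tops now [4, 5, 7, 12, 16, 20])
1 → pile 1 (tops now [1, 5, 7, 12, 16, 20])
Six piles.

6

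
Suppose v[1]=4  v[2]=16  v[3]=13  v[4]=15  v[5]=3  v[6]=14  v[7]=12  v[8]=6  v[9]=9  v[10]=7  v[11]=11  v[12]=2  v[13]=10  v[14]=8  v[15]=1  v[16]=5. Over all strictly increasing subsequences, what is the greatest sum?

32

Let S[i] be the best sum of a strictly increasing subsequence ending at i:
i:      1  2  3  4  5  6  7  8  9 10 11 12 13 14 15 16
v[i]:   4 16 13 15  3 14 12  6  9  7 11  2 10  8  1  5
S:      4 20 17 32  3 31 16 10 19 17 30  2 29 25  1  9
Maximum is 32 (e.g. 4 + 13 + 15).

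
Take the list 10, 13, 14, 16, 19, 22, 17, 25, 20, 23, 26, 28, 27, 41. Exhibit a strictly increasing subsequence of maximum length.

Patience tails give the LIS length; then backtrack through the dp parents:
10 → extends → [10]
13 → extends → [10, 13]
14 → extends → [10, 13, 14]
16 → extends → [10, 13, 14, 16]
19 → extends → [10, 13, 14, 16, 19]
22 → extends → [10, 13, 14, 16, 19, 22]
17 → replaces 19 → [10, 13, 14, 16, 17, 22]
25 → extends → [10, 13, 14, 16, 17, 22, 25]
20 → replaces 22 → [10, 13, 14, 16, 17, 20, 25]
23 → replaces 25 → [10, 13, 14, 16, 17, 20, 23]
26 → extends → [10, 13, 14, 16, 17, 20, 23, 26]
28 → extends → [10, 13, 14, 16, 17, 20, 23, 26, 28]
27 → replaces 28 → [10, 13, 14, 16, 17, 20, 23, 26, 27]
41 → extends → [10, 13, 14, 16, 17, 20, 23, 26, 27, 41]
Length 10; one witness is 10, 13, 14, 16, 19, 22, 25, 26, 28, 41.

10, 13, 14, 16, 19, 22, 25, 26, 28, 41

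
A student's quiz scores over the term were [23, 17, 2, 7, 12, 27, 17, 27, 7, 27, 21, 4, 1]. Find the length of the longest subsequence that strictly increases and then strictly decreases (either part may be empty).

8

inc[i] = longest strictly increasing subsequence ending at i; dec[i] = longest strictly decreasing subsequence starting at i:
i:      1  2  3  4  5  6  7  8  9 10 11 12 13
a[i]:  23 17  2  7 12 27 17 27  7 27 21  4  1
inc:    1  1  1  2  3  4  4  5  2  5  5  2  1
dec:    6  5  2  3  4  5  4  4  3  4  3  2  1
Best peak at i=6 (value 27): inc=4, dec=5, length 4+5−1 = 8.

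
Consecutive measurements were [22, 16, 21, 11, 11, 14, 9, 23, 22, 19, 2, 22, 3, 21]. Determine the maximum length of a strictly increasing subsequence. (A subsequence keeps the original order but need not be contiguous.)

4

Track the smallest tail for each achievable length (strict):
22 → extends → [22]
16 → replaces 22 → [16]
21 → extends → [16, 21]
11 → replaces 16 → [11, 21]
11 → already a tail → [11, 21]
14 → replaces 21 → [11, 14]
9 → replaces 11 → [9, 14]
23 → extends → [9, 14, 23]
22 → replaces 23 → [9, 14, 22]
19 → replaces 22 → [9, 14, 19]
2 → replaces 9 → [2, 14, 19]
22 → extends → [2, 14, 19, 22]
3 → replaces 14 → [2, 3, 19, 22]
21 → replaces 22 → [2, 3, 19, 21]
Four tails, so the longest strictly increasing subsequence has length 4 (e.g. 11, 14, 19, 22).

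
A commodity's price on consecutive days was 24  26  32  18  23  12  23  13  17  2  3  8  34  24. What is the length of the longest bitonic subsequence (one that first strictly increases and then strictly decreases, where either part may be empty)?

6

inc[i] = longest strictly increasing subsequence ending at i; dec[i] = longest strictly decreasing subsequence starting at i:
i:      1  2  3  4  5  6  7  8  9 10 11 12 13 14
a[i]:  24 26 32 18 23 12 23 13 17  2  3  8 34 24
inc:    1  2  3  1  2  1  2  2  3  1  2  3  4  4
dec:    4  4  4  3  3  2  3  2  2  1  1  1  2  1
Best peak at i=3 (value 32): inc=3, dec=4, length 3+4−1 = 6.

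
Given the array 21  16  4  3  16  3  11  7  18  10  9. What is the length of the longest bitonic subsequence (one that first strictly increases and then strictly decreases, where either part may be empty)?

inc[i] = longest strictly increasing subsequence ending at i; dec[i] = longest strictly decreasing subsequence starting at i:
i:      1  2  3  4  5  6  7  8  9 10 11
a[i]:  21 16  4  3 16  3 11  7 18 10  9
inc:    1  1  1  1  2  1  2  2  3  3  3
dec:    5  4  2  1  4  1  3  1  3  2  1
Best peak at i=1 (value 21): inc=1, dec=5, length 1+5−1 = 5.

5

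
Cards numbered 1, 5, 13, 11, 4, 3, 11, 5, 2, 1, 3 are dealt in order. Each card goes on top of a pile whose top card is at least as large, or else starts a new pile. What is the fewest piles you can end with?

3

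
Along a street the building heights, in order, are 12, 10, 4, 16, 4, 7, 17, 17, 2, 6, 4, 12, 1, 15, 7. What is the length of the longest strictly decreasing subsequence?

6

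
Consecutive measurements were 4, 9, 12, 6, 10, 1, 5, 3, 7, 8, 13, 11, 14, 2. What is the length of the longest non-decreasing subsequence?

Track the smallest tail for each achievable length (allowing ties):
4 → extends → [4]
9 → extends → [4, 9]
12 → extends → [4, 9, 12]
6 → replaces 9 → [4, 6, 12]
10 → replaces 12 → [4, 6, 10]
1 → replaces 4 → [1, 6, 10]
5 → replaces 6 → [1, 5, 10]
3 → replaces 5 → [1, 3, 10]
7 → replaces 10 → [1, 3, 7]
8 → extends → [1, 3, 7, 8]
13 → extends → [1, 3, 7, 8, 13]
11 → replaces 13 → [1, 3, 7, 8, 11]
14 → extends → [1, 3, 7, 8, 11, 14]
2 → replaces 3 → [1, 2, 7, 8, 11, 14]
Six tails, so the longest non-decreasing subsequence has length 6 (e.g. 4, 6, 7, 8, 13, 14).

6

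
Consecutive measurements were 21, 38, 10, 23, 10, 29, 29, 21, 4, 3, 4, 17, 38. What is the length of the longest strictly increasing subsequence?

Let dp[i] be the length of the longest such subsequence ending at index i:
i:      1  2  3  4  5  6  7  8  9 10 11 12 13
a[i]:  21 38 10 23 10 29 29 21  4  3  4 17 38
dp:     1  2  1  2  1  3  3  2  1  1  2  3  4
Maximum dp value is 4.

4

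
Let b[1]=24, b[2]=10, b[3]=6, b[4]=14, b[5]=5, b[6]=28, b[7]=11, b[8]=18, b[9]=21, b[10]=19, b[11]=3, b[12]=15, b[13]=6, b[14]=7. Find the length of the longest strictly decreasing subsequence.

5

Let dp[i] be the longest strictly decreasing subsequence ending at i:
i:      1  2  3  4  5  6  7  8  9 10 11 12 13 14
b[i]:  24 10  6 14  5 28 11 18 21 19  3 15  6  7
dp:     1  2  3  2  4  1  3  2  2  3  5  4  5  5
Maximum is 5.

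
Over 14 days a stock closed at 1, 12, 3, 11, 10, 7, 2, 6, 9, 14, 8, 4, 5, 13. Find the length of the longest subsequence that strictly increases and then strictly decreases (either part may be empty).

inc[i] = longest strictly increasing subsequence ending at i; dec[i] = longest strictly decreasing subsequence starting at i:
i:      1  2  3  4  5  6  7  8  9 10 11 12 13 14
a[i]:   1 12  3 11 10  7  2  6  9 14  8  4  5 13
inc:    1  2  2  3  3  3  2  3  4  5  4  3  4  5
dec:    1  6  2  5  4  3  1  2  3  3  2  1  1  1
Best peak at i=2 (value 12): inc=2, dec=6, length 2+6−1 = 7.

7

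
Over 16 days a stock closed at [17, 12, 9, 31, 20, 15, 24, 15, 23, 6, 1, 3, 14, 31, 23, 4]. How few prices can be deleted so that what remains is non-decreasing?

Fewest deletions = n − (longest non-decreasing subsequence).
i:      1  2  3  4  5  6  7  8  9 10 11 12 13 14 15 16
a[i]:  17 12  9 31 20 15 24 15 23  6  1  3 14 31 23  4
dp:     1  1  1  2  2  2  3  3  4  1  1  2  3  5  5  3
max dp = 5, so deletions = 16 − 5 = 11.

11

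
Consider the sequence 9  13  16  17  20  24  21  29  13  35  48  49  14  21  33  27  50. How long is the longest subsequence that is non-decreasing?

Track the smallest tail for each achievable length (allowing ties):
9 → extends → [9]
13 → extends → [9, 13]
16 → extends → [9, 13, 16]
17 → extends → [9, 13, 16, 17]
20 → extends → [9, 13, 16, 17, 20]
24 → extends → [9, 13, 16, 17, 20, 24]
21 → replaces 24 → [9, 13, 16, 17, 20, 21]
29 → extends → [9, 13, 16, 17, 20, 21, 29]
13 → replaces 16 → [9, 13, 13, 17, 20, 21, 29]
35 → extends → [9, 13, 13, 17, 20, 21, 29, 35]
48 → extends → [9, 13, 13, 17, 20, 21, 29, 35, 48]
49 → extends → [9, 13, 13, 17, 20, 21, 29, 35, 48, 49]
14 → replaces 17 → [9, 13, 13, 14, 20, 21, 29, 35, 48, 49]
21 → replaces 29 → [9, 13, 13, 14, 20, 21, 21, 35, 48, 49]
33 → replaces 35 → [9, 13, 13, 14, 20, 21, 21, 33, 48, 49]
27 → replaces 33 → [9, 13, 13, 14, 20, 21, 21, 27, 48, 49]
50 → extends → [9, 13, 13, 14, 20, 21, 21, 27, 48, 49, 50]
Eleven tails, so the longest non-decreasing subsequence has length 11 (e.g. 9, 13, 16, 17, 20, 24, 29, 35, 48, 49, 50).

11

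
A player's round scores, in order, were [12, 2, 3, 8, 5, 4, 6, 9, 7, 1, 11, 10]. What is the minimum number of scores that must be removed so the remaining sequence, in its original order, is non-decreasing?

6

Fewest deletions = n − (longest non-decreasing subsequence).
Patience tails:
12 → extends → [12]
2 → replaces 12 → [2]
3 → extends → [2, 3]
8 → extends → [2, 3, 8]
5 → replaces 8 → [2, 3, 5]
4 → replaces 5 → [2, 3, 4]
6 → extends → [2, 3, 4, 6]
9 → extends → [2, 3, 4, 6, 9]
7 → replaces 9 → [2, 3, 4, 6, 7]
1 → replaces 2 → [1, 3, 4, 6, 7]
11 → extends → [1, 3, 4, 6, 7, 11]
10 → replaces 11 → [1, 3, 4, 6, 7, 10]
Longest non-decreasing subsequence has length 6, so deletions = 12 − 6 = 6.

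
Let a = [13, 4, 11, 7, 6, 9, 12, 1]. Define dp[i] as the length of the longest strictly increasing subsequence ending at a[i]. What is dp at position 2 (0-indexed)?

2

dp[i] = 1 + max{dp[j] : j<i, a[j]<a[i]} (or 1 if no such j):
i:      0  1  2  3  4  5  6  7
a[i]:  13  4 11  7  6  9 12  1
dp:     1  1  2  2  2  3  4  1
At index 2 the value is 2.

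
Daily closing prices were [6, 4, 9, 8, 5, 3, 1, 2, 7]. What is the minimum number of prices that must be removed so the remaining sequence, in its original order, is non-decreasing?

6

Fewest deletions = n − (longest non-decreasing subsequence).
i:     1 2 3 4 5 6 7 8 9
a[i]:  6 4 9 8 5 3 1 2 7
dp:    1 1 2 2 2 1 1 2 3
max dp = 3, so deletions = 9 − 3 = 6.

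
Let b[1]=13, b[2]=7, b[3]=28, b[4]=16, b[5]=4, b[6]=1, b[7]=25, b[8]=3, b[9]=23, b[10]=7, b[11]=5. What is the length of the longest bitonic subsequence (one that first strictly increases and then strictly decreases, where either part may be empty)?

6

inc[i] = longest strictly increasing subsequence ending at i; dec[i] = longest strictly decreasing subsequence starting at i:
i:      1  2  3  4  5  6  7  8  9 10 11
b[i]:  13  7 28 16  4  1 25  3 23  7  5
inc:    1  1  2  2  1  1  3  2  3  3  3
dec:    4  3  5  3  2  1  4  1  3  2  1
Best peak at i=3 (value 28): inc=2, dec=5, length 2+5−1 = 6.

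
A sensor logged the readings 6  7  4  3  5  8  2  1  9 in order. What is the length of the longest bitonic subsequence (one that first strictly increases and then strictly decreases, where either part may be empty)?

inc[i] = longest strictly increasing subsequence ending at i; dec[i] = longest strictly decreasing subsequence starting at i:
i:     1 2 3 4 5 6 7 8 9
a[i]:  6 7 4 3 5 8 2 1 9
inc:   1 2 1 1 2 3 1 1 4
dec:   5 5 4 3 3 3 2 1 1
Best peak at i=2 (value 7): inc=2, dec=5, length 2+5−1 = 6.

6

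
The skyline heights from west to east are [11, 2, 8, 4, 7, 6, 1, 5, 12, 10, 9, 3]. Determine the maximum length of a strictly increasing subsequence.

4

Track the smallest tail for each achievable length (strict):
11 → extends → [11]
2 → replaces 11 → [2]
8 → extends → [2, 8]
4 → replaces 8 → [2, 4]
7 → extends → [2, 4, 7]
6 → replaces 7 → [2, 4, 6]
1 → replaces 2 → [1, 4, 6]
5 → replaces 6 → [1, 4, 5]
12 → extends → [1, 4, 5, 12]
10 → replaces 12 → [1, 4, 5, 10]
9 → replaces 10 → [1, 4, 5, 9]
3 → replaces 4 → [1, 3, 5, 9]
Four tails, so the longest strictly increasing subsequence has length 4 (e.g. 2, 4, 7, 12).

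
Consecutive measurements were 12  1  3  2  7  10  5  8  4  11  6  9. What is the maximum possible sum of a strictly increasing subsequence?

32

Let S[i] be the best sum of a strictly increasing subsequence ending at i:
i:      1  2  3  4  5  6  7  8  9 10 11 12
a[i]:  12  1  3  2  7 10  5  8  4 11  6  9
S:     12  1  4  3 11 21  9 19  8 32 15 28
Maximum is 32 (e.g. 1 + 3 + 7 + 10 + 11).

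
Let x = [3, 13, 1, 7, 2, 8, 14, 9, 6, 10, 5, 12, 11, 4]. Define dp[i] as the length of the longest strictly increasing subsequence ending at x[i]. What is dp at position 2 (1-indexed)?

2

dp[i] = 1 + max{dp[j] : j<i, x[j]<x[i]} (or 1 if no such j):
i:      1  2  3  4  5  6  7  8  9 10 11 12 13 14
x[i]:   3 13  1  7  2  8 14  9  6 10  5 12 11  4
dp:     1  2  1  2  2  3  4  4  3  5  3  6  6  3
At index 2 the value is 2.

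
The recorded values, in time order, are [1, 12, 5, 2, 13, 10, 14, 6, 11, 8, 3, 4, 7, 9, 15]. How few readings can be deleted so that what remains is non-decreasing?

Fewest deletions = n − (longest non-decreasing subsequence).
Patience tails:
1 → extends → [1]
12 → extends → [1, 12]
5 → replaces 12 → [1, 5]
2 → replaces 5 → [1, 2]
13 → extends → [1, 2, 13]
10 → replaces 13 → [1, 2, 10]
14 → extends → [1, 2, 10, 14]
6 → replaces 10 → [1, 2, 6, 14]
11 → replaces 14 → [1, 2, 6, 11]
8 → replaces 11 → [1, 2, 6, 8]
3 → replaces 6 → [1, 2, 3, 8]
4 → replaces 8 → [1, 2, 3, 4]
7 → extends → [1, 2, 3, 4, 7]
9 → extends → [1, 2, 3, 4, 7, 9]
15 → extends → [1, 2, 3, 4, 7, 9, 15]
Longest non-decreasing subsequence has length 7, so deletions = 15 − 7 = 8.

8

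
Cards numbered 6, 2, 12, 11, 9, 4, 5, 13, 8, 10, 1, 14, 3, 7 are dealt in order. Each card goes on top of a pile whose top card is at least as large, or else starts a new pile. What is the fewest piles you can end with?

The minimum number of non-increasing subsequences covering a sequence equals the length of its longest strictly increasing subsequence.
LIS length is 6 (e.g. 2, 4, 5, 8, 10, 14), so 6 piles are needed.

6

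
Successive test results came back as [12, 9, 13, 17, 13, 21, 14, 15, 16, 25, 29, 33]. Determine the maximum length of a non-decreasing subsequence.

9

Let dp[i] be the length of the longest such subsequence ending at index i:
i:      1  2  3  4  5  6  7  8  9 10 11 12
a[i]:  12  9 13 17 13 21 14 15 16 25 29 33
dp:     1  1  2  3  3  4  4  5  6  7  8  9
Maximum dp value is 9.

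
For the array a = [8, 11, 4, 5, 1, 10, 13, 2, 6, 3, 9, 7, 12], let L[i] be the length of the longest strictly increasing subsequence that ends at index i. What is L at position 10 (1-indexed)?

3

dp[i] = 1 + max{dp[j] : j<i, a[j]<a[i]} (or 1 if no such j):
i:      1  2  3  4  5  6  7  8  9 10 11 12 13
a[i]:   8 11  4  5  1 10 13  2  6  3  9  7 12
dp:     1  2  1  2  1  3  4  2  3  3  4  4  5
At index 10 the value is 3.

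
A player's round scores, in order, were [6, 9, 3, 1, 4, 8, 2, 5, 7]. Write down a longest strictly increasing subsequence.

3, 4, 5, 7

Patience tails give the LIS length; then backtrack through the dp parents:
6 → extends → [6]
9 → extends → [6, 9]
3 → replaces 6 → [3, 9]
1 → replaces 3 → [1, 9]
4 → replaces 9 → [1, 4]
8 → extends → [1, 4, 8]
2 → replaces 4 → [1, 2, 8]
5 → replaces 8 → [1, 2, 5]
7 → extends → [1, 2, 5, 7]
Length 4; one witness is 3, 4, 5, 7.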